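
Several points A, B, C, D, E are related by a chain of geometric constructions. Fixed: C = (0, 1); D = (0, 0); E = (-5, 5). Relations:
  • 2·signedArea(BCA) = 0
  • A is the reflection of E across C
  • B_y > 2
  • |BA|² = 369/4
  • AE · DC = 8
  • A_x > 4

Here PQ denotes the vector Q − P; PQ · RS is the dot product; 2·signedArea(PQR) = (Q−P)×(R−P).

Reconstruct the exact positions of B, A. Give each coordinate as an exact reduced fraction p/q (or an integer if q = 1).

1. A_x = 5  [A is the reflection of E across C]
2. A_y = -3  [A is the reflection of E across C]
   → A = (5, -3)
3. B_x = -5/2  [line 4·x + 5·y + -5 = 0 ∩ |BA|² = 369/4]
4. B_y = 3  [line 4·x + 5·y + -5 = 0 ∩ |BA|² = 369/4]
   → B = (-5/2, 3)

A = (5, -3)
B = (-5/2, 3)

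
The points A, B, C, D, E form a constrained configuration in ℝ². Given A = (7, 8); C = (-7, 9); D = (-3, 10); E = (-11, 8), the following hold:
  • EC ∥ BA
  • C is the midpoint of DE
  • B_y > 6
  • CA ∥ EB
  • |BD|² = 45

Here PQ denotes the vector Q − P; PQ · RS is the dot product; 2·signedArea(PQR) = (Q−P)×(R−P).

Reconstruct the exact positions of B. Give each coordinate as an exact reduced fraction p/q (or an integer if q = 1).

1. B_x = 3  [EC ∥ BA ∩ CA ∥ EB]
2. B_y = 7  [EC ∥ BA ∩ CA ∥ EB]
   → B = (3, 7)

B = (3, 7)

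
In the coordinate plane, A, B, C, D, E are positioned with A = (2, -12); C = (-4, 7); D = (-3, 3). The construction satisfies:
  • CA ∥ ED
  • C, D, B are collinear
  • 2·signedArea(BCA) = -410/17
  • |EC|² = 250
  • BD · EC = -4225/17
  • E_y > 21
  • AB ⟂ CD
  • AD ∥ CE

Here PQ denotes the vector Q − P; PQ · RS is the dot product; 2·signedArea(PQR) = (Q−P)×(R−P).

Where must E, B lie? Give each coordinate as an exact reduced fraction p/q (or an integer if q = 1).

1. E_x = -9  [CA ∥ ED ∩ AD ∥ CE]
2. E_y = 22  [CA ∥ ED ∩ AD ∥ CE]
   → E = (-9, 22)
3. B_x = 14/17  [C, D, B are collinear ∩ AB ⟂ CD]
4. B_y = -209/17  [C, D, B are collinear ∩ AB ⟂ CD]
   → B = (14/17, -209/17)

B = (14/17, -209/17)
E = (-9, 22)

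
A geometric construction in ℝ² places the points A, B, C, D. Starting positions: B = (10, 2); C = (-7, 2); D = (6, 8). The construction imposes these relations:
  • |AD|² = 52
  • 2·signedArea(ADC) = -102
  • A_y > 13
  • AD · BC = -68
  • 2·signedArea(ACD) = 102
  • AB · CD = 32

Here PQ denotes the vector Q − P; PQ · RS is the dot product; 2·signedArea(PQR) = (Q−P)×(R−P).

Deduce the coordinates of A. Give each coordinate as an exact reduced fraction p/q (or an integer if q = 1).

1. A_x = 2  [2·signedArea(ADC) = -102 ∩ AB · CD = 32]
2. A_y = 14  [2·signedArea(ADC) = -102 ∩ AB · CD = 32]
   → A = (2, 14)

A = (2, 14)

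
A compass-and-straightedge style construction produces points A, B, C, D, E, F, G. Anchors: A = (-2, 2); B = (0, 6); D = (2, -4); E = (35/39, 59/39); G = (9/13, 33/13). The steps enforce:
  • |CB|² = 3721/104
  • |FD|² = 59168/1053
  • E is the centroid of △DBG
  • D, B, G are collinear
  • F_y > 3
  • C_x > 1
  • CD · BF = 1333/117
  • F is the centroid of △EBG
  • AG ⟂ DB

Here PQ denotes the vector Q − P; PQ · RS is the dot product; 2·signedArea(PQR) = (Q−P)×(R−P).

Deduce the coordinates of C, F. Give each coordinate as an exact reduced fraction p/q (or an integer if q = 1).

1. F_x = 62/117  [F is the centroid of △EBG]
2. F_y = 392/117  [F is the centroid of △EBG]
   → F = (62/117, 392/117)
3. C_x = 61/52  [line -62/117·x + 310/117·y + 31/117 = 0 ∩ |CB|² = 3721/104]
4. C_y = 7/52  [line -62/117·x + 310/117·y + 31/117 = 0 ∩ |CB|² = 3721/104]
   → C = (61/52, 7/52)

C = (61/52, 7/52)
F = (62/117, 392/117)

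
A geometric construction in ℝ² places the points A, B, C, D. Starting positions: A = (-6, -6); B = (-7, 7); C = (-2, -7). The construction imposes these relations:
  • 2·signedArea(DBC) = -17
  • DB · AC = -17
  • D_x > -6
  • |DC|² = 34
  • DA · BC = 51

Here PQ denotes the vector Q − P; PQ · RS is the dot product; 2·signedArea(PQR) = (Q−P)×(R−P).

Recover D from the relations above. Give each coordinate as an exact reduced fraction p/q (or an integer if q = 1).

D = (-5, -2)

1. D_x = -5  [2·signedArea(DBC) = -17 ∩ DA · BC = 51]
2. D_y = -2  [2·signedArea(DBC) = -17 ∩ DA · BC = 51]
   → D = (-5, -2)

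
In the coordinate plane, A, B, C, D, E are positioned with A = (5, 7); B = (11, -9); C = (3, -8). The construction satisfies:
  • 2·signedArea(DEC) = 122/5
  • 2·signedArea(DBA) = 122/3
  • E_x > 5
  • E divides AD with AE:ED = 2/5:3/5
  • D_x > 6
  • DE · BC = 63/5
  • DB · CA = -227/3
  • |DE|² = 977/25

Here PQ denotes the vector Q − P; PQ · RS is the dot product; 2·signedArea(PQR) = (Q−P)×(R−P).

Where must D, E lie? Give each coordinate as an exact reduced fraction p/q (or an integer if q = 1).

D = (19/3, -10/3)
E = (83/15, 43/15)

1. D_x = 19/3  [2·signedArea(DBA) = 122/3 ∩ DB · CA = -227/3]
2. D_y = -10/3  [2·signedArea(DBA) = 122/3 ∩ DB · CA = -227/3]
   → D = (19/3, -10/3)
3. E_x = 83/15  [2·signedArea(DEC) = 122/5 ∩ E divides AD with AE:ED = 2/5:3/5]
4. E_y = 43/15  [2·signedArea(DEC) = 122/5 ∩ E divides AD with AE:ED = 2/5:3/5]
   → E = (83/15, 43/15)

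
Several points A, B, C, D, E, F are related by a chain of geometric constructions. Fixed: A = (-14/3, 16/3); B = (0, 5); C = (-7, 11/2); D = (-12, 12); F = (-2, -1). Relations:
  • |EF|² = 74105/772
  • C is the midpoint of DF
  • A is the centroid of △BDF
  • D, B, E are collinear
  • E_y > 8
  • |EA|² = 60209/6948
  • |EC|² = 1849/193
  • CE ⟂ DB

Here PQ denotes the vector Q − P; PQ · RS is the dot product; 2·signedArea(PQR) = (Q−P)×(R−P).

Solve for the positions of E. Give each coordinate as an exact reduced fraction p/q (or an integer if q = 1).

E = (-1050/193, 3155/386)

1. E_x = -1050/193  [D, B, E are collinear ∩ CE ⟂ DB]
2. E_y = 3155/386  [D, B, E are collinear ∩ CE ⟂ DB]
   → E = (-1050/193, 3155/386)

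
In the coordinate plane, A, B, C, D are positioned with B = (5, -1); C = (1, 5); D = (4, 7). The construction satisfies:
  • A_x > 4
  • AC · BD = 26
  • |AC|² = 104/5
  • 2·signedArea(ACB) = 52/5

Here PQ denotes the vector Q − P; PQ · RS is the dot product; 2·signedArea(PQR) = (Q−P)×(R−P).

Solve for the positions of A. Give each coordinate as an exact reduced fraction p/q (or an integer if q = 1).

A = (23/5, 11/5)

1. A_x = 23/5  [2·signedArea(ACB) = 52/5 ∩ AC · BD = 26]
2. A_y = 11/5  [2·signedArea(ACB) = 52/5 ∩ AC · BD = 26]
   → A = (23/5, 11/5)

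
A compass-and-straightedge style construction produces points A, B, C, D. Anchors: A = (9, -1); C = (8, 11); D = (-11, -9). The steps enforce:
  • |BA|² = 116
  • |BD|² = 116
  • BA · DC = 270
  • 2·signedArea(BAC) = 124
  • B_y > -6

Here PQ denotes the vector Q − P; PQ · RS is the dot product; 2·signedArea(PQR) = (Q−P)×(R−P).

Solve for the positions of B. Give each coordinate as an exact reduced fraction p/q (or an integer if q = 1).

B = (-1, -5)

1. B_x = -1  [BA · DC = 270 ∩ 2·signedArea(BAC) = 124]
2. B_y = -5  [BA · DC = 270 ∩ 2·signedArea(BAC) = 124]
   → B = (-1, -5)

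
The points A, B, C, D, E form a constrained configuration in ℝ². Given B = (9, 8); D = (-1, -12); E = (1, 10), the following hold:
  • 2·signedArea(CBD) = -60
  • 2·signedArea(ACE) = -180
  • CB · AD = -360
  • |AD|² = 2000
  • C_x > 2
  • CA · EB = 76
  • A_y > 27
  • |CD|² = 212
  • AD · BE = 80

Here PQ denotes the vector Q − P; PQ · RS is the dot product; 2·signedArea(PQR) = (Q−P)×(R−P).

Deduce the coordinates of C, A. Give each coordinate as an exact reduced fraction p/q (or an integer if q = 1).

1. C_x = 3  [line 20·x + -10·y + -40 = 0 ∩ |CD|² = 212]
2. C_y = 2  [line 20·x + -10·y + -40 = 0 ∩ |CD|² = 212]
   → C = (3, 2)
3. A_x = 19  [AD · BE = 80 ∩ CB · AD = -360]
4. A_y = 28  [AD · BE = 80 ∩ CB · AD = -360]
   → A = (19, 28)

A = (19, 28)
C = (3, 2)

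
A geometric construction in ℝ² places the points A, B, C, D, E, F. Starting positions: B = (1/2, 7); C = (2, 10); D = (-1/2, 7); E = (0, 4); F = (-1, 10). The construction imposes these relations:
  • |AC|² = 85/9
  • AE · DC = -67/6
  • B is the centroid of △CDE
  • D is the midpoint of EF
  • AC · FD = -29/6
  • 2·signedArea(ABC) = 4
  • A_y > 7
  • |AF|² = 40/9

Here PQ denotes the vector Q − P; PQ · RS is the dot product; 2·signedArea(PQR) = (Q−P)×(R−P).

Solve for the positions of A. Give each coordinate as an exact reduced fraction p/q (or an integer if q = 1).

A = (-1/3, 8)

1. A_x = -1/3  [AC · FD = -29/6 ∩ 2·signedArea(ABC) = 4]
2. A_y = 8  [AC · FD = -29/6 ∩ 2·signedArea(ABC) = 4]
   → A = (-1/3, 8)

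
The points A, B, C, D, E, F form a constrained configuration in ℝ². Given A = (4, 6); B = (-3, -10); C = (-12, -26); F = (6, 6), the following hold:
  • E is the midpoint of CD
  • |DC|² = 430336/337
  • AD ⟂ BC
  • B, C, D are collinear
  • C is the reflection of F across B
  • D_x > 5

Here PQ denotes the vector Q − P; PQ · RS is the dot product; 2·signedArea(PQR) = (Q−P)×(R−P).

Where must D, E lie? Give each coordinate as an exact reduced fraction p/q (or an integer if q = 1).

D = (1860/337, 1734/337)
E = (-1092/337, -3514/337)

1. D_x = 1860/337  [B, C, D are collinear ∩ AD ⟂ BC]
2. D_y = 1734/337  [B, C, D are collinear ∩ AD ⟂ BC]
   → D = (1860/337, 1734/337)
3. E_x = -1092/337  [E is the midpoint of CD]
4. E_y = -3514/337  [E is the midpoint of CD]
   → E = (-1092/337, -3514/337)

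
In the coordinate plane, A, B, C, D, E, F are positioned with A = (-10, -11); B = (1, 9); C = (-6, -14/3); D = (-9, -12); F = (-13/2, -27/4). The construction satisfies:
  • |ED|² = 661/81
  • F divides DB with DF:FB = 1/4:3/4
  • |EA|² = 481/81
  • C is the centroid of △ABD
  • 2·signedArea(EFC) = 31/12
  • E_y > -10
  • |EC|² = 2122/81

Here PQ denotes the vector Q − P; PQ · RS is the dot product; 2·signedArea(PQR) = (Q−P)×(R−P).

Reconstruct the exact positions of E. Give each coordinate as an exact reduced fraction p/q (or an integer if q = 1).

E = (-25/3, -83/9)

1. E_x = -25/3  [line -25/12·x + 1/2·y + -51/4 = 0 ∩ |ED|² = 661/81]
2. E_y = -83/9  [line -25/12·x + 1/2·y + -51/4 = 0 ∩ |ED|² = 661/81]
   → E = (-25/3, -83/9)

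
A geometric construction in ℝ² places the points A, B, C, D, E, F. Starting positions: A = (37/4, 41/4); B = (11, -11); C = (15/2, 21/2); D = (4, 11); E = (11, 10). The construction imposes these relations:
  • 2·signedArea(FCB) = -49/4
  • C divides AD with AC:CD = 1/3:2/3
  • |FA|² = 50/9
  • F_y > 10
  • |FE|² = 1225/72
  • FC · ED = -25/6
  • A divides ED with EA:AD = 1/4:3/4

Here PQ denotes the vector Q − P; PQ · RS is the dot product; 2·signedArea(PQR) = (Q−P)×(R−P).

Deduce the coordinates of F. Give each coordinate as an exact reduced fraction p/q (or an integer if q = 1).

1. F_x = 83/12  [2·signedArea(FCB) = -49/4 ∩ FC · ED = -25/6]
2. F_y = 127/12  [2·signedArea(FCB) = -49/4 ∩ FC · ED = -25/6]
   → F = (83/12, 127/12)

F = (83/12, 127/12)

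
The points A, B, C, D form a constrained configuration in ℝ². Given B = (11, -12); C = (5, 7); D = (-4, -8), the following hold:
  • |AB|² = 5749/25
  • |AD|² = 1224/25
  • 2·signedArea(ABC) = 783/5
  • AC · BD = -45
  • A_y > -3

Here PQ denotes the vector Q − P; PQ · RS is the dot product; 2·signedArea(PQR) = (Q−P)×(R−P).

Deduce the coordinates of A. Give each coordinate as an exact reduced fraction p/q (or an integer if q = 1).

1. A_x = -2/5  [2·signedArea(ABC) = 783/5 ∩ AC · BD = -45]
2. A_y = -2  [2·signedArea(ABC) = 783/5 ∩ AC · BD = -45]
   → A = (-2/5, -2)

A = (-2/5, -2)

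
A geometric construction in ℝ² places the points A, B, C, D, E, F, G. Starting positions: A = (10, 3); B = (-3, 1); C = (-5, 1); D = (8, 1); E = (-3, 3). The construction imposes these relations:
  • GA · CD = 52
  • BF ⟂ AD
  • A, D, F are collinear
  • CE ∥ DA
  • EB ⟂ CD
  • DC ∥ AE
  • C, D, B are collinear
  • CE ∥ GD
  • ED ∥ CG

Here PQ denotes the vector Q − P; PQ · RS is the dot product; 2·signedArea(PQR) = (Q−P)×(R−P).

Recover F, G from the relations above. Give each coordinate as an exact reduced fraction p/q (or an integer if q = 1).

F = (5/2, -9/2)
G = (6, -1)

1. F_x = 5/2  [A, D, F are collinear ∩ BF ⟂ AD]
2. F_y = -9/2  [A, D, F are collinear ∩ BF ⟂ AD]
   → F = (5/2, -9/2)
3. G_x = 6  [CE ∥ GD ∩ ED ∥ CG]
4. G_y = -1  [CE ∥ GD ∩ ED ∥ CG]
   → G = (6, -1)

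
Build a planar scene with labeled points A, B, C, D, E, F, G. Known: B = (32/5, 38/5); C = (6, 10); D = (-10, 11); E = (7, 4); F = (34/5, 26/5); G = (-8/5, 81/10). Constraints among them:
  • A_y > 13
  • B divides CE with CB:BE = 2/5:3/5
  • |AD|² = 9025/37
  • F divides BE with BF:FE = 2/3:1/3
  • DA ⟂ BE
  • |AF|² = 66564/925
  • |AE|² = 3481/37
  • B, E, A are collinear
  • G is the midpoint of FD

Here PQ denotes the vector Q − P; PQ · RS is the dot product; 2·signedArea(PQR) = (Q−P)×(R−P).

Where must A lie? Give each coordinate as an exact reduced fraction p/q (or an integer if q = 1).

1. A_x = 200/37  [B, E, A are collinear ∩ DA ⟂ BE]
2. A_y = 502/37  [B, E, A are collinear ∩ DA ⟂ BE]
   → A = (200/37, 502/37)

A = (200/37, 502/37)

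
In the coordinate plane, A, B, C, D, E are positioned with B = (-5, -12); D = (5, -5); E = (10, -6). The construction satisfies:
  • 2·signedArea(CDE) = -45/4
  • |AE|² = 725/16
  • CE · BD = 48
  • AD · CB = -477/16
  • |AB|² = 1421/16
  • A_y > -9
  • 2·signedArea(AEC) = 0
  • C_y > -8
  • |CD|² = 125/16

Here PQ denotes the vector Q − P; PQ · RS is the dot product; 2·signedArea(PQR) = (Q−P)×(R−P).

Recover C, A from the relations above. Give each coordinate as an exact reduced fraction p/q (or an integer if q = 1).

1. C_x = 25/4  [2·signedArea(CDE) = -45/4 ∩ CE · BD = 48]
2. C_y = -15/2  [2·signedArea(CDE) = -45/4 ∩ CE · BD = 48]
   → C = (25/4, -15/2)
3. A_x = 15/4  [2·signedArea(AEC) = 0 ∩ AD · CB = -477/16]
4. A_y = -17/2  [2·signedArea(AEC) = 0 ∩ AD · CB = -477/16]
   → A = (15/4, -17/2)

A = (15/4, -17/2)
C = (25/4, -15/2)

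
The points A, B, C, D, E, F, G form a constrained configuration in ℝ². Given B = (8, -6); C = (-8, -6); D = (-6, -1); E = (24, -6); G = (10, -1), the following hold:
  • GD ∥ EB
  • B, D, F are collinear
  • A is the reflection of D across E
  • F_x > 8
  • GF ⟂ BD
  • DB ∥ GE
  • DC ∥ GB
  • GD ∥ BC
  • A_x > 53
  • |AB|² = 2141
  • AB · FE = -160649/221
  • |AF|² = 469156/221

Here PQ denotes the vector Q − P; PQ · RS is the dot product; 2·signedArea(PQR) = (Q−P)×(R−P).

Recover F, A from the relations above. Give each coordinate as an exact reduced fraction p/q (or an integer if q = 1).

1. F_x = 1810/221  [B, D, F are collinear ∩ GF ⟂ BD]
2. F_y = -1341/221  [B, D, F are collinear ∩ GF ⟂ BD]
   → F = (1810/221, -1341/221)
3. A_x = 54  [A is the reflection of D across E]
4. A_y = -11  [A is the reflection of D across E]
   → A = (54, -11)

A = (54, -11)
F = (1810/221, -1341/221)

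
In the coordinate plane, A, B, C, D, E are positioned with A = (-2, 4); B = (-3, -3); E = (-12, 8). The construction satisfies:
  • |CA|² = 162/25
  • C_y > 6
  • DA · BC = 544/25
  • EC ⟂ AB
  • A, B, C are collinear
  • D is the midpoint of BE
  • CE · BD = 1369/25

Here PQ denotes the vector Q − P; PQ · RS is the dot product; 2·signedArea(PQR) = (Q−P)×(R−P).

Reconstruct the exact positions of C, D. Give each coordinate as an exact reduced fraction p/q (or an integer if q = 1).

C = (-41/25, 163/25)
D = (-15/2, 5/2)

1. C_x = -41/25  [A, B, C are collinear ∩ EC ⟂ AB]
2. C_y = 163/25  [A, B, C are collinear ∩ EC ⟂ AB]
   → C = (-41/25, 163/25)
3. D_x = -15/2  [D is the midpoint of BE]
4. D_y = 5/2  [D is the midpoint of BE]
   → D = (-15/2, 5/2)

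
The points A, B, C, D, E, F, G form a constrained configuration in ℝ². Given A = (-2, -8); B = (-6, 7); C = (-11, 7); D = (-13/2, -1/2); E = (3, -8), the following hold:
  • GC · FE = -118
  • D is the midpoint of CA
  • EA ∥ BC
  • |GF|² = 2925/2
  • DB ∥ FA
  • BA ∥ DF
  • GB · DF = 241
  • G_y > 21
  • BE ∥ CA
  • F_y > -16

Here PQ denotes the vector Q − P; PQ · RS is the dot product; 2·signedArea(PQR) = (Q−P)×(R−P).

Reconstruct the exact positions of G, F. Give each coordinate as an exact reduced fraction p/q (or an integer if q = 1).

1. F_x = -5/2  [DB ∥ FA ∩ BA ∥ DF]
2. F_y = -31/2  [DB ∥ FA ∩ BA ∥ DF]
   → F = (-5/2, -31/2)
3. G_x = -10  [GC · FE = -118 ∩ GB · DF = 241]
4. G_y = 22  [GC · FE = -118 ∩ GB · DF = 241]
   → G = (-10, 22)

F = (-5/2, -31/2)
G = (-10, 22)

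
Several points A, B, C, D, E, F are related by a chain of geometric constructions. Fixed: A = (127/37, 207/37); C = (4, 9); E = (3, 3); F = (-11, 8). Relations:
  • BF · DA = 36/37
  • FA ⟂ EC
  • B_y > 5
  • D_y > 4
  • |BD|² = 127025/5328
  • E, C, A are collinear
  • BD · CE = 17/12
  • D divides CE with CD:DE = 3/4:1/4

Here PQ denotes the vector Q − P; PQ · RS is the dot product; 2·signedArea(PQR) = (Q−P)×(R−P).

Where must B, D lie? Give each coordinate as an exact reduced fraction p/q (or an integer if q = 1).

1. D_x = 13/4  [D divides CE with CD:DE = 3/4:1/4]
2. D_y = 9/2  [D divides CE with CD:DE = 3/4:1/4]
   → D = (13/4, 9/2)
3. B_x = -169/111  [line 1·x + 6·y + -95/3 = 0 ∩ |BD|² = 127025/5328]
4. B_y = 614/111  [line 1·x + 6·y + -95/3 = 0 ∩ |BD|² = 127025/5328]
   → B = (-169/111, 614/111)

B = (-169/111, 614/111)
D = (13/4, 9/2)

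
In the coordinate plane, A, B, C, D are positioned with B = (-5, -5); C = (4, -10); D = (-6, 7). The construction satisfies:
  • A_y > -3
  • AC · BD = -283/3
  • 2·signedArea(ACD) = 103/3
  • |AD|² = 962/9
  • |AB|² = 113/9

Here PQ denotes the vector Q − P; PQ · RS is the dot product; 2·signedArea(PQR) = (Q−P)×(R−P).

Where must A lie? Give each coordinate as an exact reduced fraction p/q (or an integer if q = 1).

1. A_x = -7/3  [2·signedArea(ACD) = 103/3 ∩ AC · BD = -283/3]
2. A_y = -8/3  [2·signedArea(ACD) = 103/3 ∩ AC · BD = -283/3]
   → A = (-7/3, -8/3)

A = (-7/3, -8/3)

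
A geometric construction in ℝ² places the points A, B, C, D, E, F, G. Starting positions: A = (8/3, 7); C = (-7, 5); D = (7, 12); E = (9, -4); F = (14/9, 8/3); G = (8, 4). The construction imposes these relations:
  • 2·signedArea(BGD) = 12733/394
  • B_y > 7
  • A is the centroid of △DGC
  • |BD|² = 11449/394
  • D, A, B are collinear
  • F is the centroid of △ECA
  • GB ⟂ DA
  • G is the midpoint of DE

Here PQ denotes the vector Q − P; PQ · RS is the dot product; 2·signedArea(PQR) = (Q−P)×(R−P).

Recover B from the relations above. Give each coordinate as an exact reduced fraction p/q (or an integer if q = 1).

1. B_x = 1367/394  [D, A, B are collinear ∩ GB ⟂ DA]
2. B_y = 3123/394  [D, A, B are collinear ∩ GB ⟂ DA]
   → B = (1367/394, 3123/394)

B = (1367/394, 3123/394)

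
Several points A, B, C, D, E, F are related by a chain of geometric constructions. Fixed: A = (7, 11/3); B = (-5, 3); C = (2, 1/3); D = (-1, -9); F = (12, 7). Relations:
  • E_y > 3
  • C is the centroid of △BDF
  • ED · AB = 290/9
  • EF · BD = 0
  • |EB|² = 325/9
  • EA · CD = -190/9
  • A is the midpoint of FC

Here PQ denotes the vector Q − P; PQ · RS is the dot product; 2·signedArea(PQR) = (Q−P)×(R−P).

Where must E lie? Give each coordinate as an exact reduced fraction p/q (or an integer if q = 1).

1. E_x = 1  [EF · BD = 0 ∩ EA · CD = -190/9]
2. E_y = 10/3  [EF · BD = 0 ∩ EA · CD = -190/9]
   → E = (1, 10/3)

E = (1, 10/3)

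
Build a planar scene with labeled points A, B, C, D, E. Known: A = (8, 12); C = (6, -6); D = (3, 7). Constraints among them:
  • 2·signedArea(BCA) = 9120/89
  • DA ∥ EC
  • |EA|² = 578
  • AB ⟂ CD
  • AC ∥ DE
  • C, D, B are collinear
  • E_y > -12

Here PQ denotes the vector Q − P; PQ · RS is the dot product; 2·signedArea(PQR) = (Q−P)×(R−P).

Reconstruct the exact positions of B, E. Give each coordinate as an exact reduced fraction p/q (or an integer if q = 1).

1. B_x = 192/89  [C, D, B are collinear ∩ AB ⟂ CD]
2. B_y = 948/89  [C, D, B are collinear ∩ AB ⟂ CD]
   → B = (192/89, 948/89)
3. E_x = 1  [DA ∥ EC ∩ AC ∥ DE]
4. E_y = -11  [DA ∥ EC ∩ AC ∥ DE]
   → E = (1, -11)

B = (192/89, 948/89)
E = (1, -11)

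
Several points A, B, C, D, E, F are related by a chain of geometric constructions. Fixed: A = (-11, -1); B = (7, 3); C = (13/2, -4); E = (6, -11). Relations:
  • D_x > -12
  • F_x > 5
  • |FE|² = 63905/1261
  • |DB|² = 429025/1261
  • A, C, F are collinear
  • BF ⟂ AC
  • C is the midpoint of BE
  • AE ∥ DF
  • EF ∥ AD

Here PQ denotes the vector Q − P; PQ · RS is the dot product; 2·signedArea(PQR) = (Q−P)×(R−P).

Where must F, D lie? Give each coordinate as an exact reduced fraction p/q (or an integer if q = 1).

1. F_x = 7339/1261  [A, C, F are collinear ∩ BF ⟂ AC]
2. F_y = -4897/1261  [A, C, F are collinear ∩ BF ⟂ AC]
   → F = (7339/1261, -4897/1261)
3. D_x = -14098/1261  [AE ∥ DF ∩ EF ∥ AD]
4. D_y = 7713/1261  [AE ∥ DF ∩ EF ∥ AD]
   → D = (-14098/1261, 7713/1261)

D = (-14098/1261, 7713/1261)
F = (7339/1261, -4897/1261)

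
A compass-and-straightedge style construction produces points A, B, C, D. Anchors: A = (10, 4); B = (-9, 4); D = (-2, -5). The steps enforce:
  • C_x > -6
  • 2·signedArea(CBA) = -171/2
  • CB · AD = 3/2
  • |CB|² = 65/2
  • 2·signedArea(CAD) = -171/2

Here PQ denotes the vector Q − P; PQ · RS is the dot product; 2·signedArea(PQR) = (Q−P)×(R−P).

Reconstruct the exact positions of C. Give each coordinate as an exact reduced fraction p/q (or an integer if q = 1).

1. C_x = -11/2  [2·signedArea(CBA) = -171/2 ∩ 2·signedArea(CAD) = -171/2]
2. C_y = -1/2  [2·signedArea(CBA) = -171/2 ∩ 2·signedArea(CAD) = -171/2]
   → C = (-11/2, -1/2)

C = (-11/2, -1/2)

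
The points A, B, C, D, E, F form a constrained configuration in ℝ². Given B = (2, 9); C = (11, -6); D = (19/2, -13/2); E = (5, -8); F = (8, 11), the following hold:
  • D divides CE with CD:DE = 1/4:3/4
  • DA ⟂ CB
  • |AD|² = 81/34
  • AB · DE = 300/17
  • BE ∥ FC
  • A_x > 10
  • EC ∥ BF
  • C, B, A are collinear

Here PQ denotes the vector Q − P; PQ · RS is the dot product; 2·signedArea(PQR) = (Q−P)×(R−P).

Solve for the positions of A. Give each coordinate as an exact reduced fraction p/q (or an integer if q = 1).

1. A_x = 184/17  [C, B, A are collinear ∩ DA ⟂ CB]
2. A_y = -97/17  [C, B, A are collinear ∩ DA ⟂ CB]
   → A = (184/17, -97/17)

A = (184/17, -97/17)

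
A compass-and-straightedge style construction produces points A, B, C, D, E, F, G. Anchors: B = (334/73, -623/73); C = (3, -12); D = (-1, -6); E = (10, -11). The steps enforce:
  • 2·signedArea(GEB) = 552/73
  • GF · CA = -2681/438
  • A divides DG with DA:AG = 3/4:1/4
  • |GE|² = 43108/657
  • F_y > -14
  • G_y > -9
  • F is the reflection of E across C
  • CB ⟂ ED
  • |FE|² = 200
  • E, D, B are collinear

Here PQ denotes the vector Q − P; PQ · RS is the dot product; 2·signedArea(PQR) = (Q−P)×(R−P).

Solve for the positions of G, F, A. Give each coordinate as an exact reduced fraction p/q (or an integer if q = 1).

A = (407/292, -2375/292)
F = (-4, -13)
G = (160/73, -1937/219)

1. G_x = 160/73  [line -180/73·x + -396/73·y + -3108/73 = 0 ∩ |GE|² = 43108/657]
2. G_y = -1937/219  [line -180/73·x + -396/73·y + -3108/73 = 0 ∩ |GE|² = 43108/657]
   → G = (160/73, -1937/219)
3. F_x = -4  [F is the reflection of E across C]
4. F_y = -13  [F is the reflection of E across C]
   → F = (-4, -13)
5. A_x = 407/292  [GF · CA = -2681/438 ∩ A divides DG with DA:AG = 3/4:1/4]
6. A_y = -2375/292  [GF · CA = -2681/438 ∩ A divides DG with DA:AG = 3/4:1/4]
   → A = (407/292, -2375/292)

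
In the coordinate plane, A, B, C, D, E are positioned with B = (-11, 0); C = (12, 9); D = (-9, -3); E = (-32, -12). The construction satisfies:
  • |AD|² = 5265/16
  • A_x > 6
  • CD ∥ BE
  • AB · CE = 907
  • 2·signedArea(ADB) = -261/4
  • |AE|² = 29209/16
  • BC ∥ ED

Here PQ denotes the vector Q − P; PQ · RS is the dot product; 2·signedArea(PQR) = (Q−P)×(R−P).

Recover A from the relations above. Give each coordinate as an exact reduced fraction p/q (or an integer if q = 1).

1. A_x = 27/4  [2·signedArea(ADB) = -261/4 ∩ AB · CE = 907]
2. A_y = 6  [2·signedArea(ADB) = -261/4 ∩ AB · CE = 907]
   → A = (27/4, 6)

A = (27/4, 6)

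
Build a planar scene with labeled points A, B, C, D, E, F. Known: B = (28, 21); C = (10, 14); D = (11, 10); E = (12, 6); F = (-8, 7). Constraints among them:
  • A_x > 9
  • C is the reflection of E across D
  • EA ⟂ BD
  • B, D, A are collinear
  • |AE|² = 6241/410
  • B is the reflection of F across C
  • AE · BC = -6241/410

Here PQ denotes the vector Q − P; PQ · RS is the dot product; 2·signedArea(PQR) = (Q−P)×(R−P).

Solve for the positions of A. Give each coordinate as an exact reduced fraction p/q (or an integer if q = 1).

A = (4051/410, 3803/410)

1. A_x = 4051/410  [B, D, A are collinear ∩ EA ⟂ BD]
2. A_y = 3803/410  [B, D, A are collinear ∩ EA ⟂ BD]
   → A = (4051/410, 3803/410)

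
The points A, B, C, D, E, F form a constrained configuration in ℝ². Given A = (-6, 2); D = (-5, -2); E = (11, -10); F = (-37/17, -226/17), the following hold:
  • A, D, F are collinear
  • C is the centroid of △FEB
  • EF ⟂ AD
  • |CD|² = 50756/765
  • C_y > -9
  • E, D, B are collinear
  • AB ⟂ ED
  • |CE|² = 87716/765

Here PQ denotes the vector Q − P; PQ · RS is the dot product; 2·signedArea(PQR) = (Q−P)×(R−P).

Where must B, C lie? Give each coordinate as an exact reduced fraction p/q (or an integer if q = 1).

1. B_x = -37/5  [E, D, B are collinear ∩ AB ⟂ ED]
2. B_y = -4/5  [E, D, B are collinear ∩ AB ⟂ ED]
   → B = (-37/5, -4/5)
3. C_x = 121/255  [C is the centroid of △FEB]
4. C_y = -2048/255  [C is the centroid of △FEB]
   → C = (121/255, -2048/255)

B = (-37/5, -4/5)
C = (121/255, -2048/255)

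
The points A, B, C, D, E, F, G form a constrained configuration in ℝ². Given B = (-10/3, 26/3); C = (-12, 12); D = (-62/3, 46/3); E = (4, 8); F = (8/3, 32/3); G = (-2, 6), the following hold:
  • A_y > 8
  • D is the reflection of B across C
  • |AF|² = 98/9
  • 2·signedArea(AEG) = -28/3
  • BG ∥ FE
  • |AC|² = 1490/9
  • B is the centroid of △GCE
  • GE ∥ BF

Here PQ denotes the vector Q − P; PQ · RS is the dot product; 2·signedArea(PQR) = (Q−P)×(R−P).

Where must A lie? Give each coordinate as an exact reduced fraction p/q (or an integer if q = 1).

A = (1/3, 25/3)

1. A_x = 1/3  [line 2·x + -6·y + 148/3 = 0 ∩ |AC|² = 1490/9]
2. A_y = 25/3  [line 2·x + -6·y + 148/3 = 0 ∩ |AC|² = 1490/9]
   → A = (1/3, 25/3)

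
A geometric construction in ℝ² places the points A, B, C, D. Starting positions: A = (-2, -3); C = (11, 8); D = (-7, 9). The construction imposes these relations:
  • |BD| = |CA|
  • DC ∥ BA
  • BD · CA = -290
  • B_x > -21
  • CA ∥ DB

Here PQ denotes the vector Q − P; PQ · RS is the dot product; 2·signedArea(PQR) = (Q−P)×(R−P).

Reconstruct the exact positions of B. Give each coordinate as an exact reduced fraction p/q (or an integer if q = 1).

1. B_x = -20  [DC ∥ BA ∩ CA ∥ DB]
2. B_y = -2  [DC ∥ BA ∩ CA ∥ DB]
   → B = (-20, -2)

B = (-20, -2)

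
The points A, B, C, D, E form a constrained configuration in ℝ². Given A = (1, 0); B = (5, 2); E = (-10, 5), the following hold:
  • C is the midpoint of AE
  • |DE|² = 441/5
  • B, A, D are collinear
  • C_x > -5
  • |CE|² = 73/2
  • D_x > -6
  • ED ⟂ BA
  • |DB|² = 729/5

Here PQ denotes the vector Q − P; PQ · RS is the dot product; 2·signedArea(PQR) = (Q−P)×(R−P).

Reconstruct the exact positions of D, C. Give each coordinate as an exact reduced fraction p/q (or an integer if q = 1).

C = (-9/2, 5/2)
D = (-29/5, -17/5)

1. D_x = -29/5  [B, A, D are collinear ∩ ED ⟂ BA]
2. D_y = -17/5  [B, A, D are collinear ∩ ED ⟂ BA]
   → D = (-29/5, -17/5)
3. C_x = -9/2  [C is the midpoint of AE]
4. C_y = 5/2  [C is the midpoint of AE]
   → C = (-9/2, 5/2)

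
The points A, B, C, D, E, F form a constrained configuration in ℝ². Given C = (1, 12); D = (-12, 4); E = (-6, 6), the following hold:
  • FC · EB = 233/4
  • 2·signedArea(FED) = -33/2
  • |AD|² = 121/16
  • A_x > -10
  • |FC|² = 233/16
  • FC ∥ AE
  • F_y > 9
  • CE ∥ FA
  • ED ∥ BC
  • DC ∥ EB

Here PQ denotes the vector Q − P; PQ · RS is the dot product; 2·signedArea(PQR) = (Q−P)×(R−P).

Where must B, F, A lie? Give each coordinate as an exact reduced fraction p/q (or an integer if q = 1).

A = (-37/4, 4)
B = (7, 14)
F = (-9/4, 10)

1. B_x = 7  [ED ∥ BC ∩ DC ∥ EB]
2. B_y = 14  [ED ∥ BC ∩ DC ∥ EB]
   → B = (7, 14)
3. F_x = -9/4  [2·signedArea(FED) = -33/2 ∩ FC · EB = 233/4]
4. F_y = 10  [2·signedArea(FED) = -33/2 ∩ FC · EB = 233/4]
   → F = (-9/4, 10)
5. A_x = -37/4  [FC ∥ AE ∩ CE ∥ FA]
6. A_y = 4  [FC ∥ AE ∩ CE ∥ FA]
   → A = (-37/4, 4)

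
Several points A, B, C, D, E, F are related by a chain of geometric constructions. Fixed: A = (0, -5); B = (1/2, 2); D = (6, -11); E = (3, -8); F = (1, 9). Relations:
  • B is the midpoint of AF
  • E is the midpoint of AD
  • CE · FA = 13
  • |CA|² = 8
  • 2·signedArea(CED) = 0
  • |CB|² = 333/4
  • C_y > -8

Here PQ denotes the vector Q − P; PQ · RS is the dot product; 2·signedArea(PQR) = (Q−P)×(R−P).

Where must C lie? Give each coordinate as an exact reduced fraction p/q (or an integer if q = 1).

1. C_x = 2  [2·signedArea(CED) = 0 ∩ CE · FA = 13]
2. C_y = -7  [2·signedArea(CED) = 0 ∩ CE · FA = 13]
   → C = (2, -7)

C = (2, -7)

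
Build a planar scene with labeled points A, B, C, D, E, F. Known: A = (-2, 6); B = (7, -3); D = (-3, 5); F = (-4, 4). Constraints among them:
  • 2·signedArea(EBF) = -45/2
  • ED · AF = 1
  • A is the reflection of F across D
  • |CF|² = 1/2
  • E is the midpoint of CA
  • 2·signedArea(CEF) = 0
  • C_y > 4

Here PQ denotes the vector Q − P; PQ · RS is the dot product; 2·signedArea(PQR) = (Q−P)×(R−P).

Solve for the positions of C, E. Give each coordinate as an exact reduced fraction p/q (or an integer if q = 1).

1. E_x = -11/4  [ED · AF = 1 ∩ 2·signedArea(EBF) = -45/2]
2. E_y = 21/4  [ED · AF = 1 ∩ 2·signedArea(EBF) = -45/2]
   → E = (-11/4, 21/4)
3. C_x = -7/2  [2·signedArea(CEF) = 0 ∩ E is the midpoint of CA]
4. C_y = 9/2  [2·signedArea(CEF) = 0 ∩ E is the midpoint of CA]
   → C = (-7/2, 9/2)

C = (-7/2, 9/2)
E = (-11/4, 21/4)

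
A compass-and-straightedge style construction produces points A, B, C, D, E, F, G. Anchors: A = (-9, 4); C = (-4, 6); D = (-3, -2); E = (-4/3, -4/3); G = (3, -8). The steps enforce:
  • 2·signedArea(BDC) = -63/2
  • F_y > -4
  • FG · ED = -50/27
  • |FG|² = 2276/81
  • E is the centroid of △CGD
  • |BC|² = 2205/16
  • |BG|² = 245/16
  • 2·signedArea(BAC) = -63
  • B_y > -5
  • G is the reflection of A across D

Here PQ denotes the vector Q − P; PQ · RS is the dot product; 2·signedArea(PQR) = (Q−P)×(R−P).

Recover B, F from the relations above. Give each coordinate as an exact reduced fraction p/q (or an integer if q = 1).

B = (5/4, -9/2)
F = (1/9, -32/9)

1. B_x = 5/4  [2·signedArea(BDC) = -63/2 ∩ 2·signedArea(BAC) = -63]
2. B_y = -9/2  [2·signedArea(BDC) = -63/2 ∩ 2·signedArea(BAC) = -63]
   → B = (5/4, -9/2)
3. F_x = 1/9  [line 5/3·x + 2/3·y + 59/27 = 0 ∩ |FG|² = 2276/81]
4. F_y = -32/9  [line 5/3·x + 2/3·y + 59/27 = 0 ∩ |FG|² = 2276/81]
   → F = (1/9, -32/9)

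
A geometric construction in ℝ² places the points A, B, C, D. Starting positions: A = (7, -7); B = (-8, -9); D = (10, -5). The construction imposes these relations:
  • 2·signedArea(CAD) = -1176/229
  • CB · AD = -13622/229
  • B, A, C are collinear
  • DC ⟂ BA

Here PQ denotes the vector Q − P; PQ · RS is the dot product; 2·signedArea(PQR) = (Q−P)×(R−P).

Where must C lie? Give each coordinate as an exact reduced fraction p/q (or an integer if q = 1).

C = (2338/229, -1505/229)

1. C_x = 2338/229  [B, A, C are collinear ∩ DC ⟂ BA]
2. C_y = -1505/229  [B, A, C are collinear ∩ DC ⟂ BA]
   → C = (2338/229, -1505/229)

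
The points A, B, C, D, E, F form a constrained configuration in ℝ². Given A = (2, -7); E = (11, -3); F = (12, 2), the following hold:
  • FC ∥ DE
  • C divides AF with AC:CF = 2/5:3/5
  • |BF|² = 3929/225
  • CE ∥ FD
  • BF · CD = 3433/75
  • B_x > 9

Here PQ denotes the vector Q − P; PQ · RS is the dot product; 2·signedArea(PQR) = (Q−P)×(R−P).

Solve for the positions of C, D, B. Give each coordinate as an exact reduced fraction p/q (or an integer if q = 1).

1. C_x = 6  [C divides AF with AC:CF = 2/5:3/5]
2. C_y = -17/5  [C divides AF with AC:CF = 2/5:3/5]
   → C = (6, -17/5)
3. D_x = 17  [FC ∥ DE ∩ CE ∥ FD]
4. D_y = 12/5  [FC ∥ DE ∩ CE ∥ FD]
   → D = (17, 12/5)
5. B_x = 29/3  [line -11·x + -29/5·y + 7337/75 = 0 ∩ |BF|² = 3929/225]
6. B_y = -22/15  [line -11·x + -29/5·y + 7337/75 = 0 ∩ |BF|² = 3929/225]
   → B = (29/3, -22/15)

B = (29/3, -22/15)
C = (6, -17/5)
D = (17, 12/5)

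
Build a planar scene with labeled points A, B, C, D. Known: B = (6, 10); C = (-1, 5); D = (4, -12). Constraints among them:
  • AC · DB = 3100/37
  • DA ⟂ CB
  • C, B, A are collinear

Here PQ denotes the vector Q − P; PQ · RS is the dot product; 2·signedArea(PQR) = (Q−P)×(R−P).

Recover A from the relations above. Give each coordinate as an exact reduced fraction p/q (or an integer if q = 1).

A = (-212/37, 60/37)

1. A_x = -212/37  [C, B, A are collinear ∩ DA ⟂ CB]
2. A_y = 60/37  [C, B, A are collinear ∩ DA ⟂ CB]
   → A = (-212/37, 60/37)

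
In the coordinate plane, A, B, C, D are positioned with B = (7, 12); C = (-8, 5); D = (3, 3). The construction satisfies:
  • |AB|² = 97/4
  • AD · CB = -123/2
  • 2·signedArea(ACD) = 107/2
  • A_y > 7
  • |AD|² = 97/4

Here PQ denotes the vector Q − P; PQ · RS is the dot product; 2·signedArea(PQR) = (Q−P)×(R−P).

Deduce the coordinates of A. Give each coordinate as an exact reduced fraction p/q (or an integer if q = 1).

A = (5, 15/2)

1. A_x = 5  [AD · CB = -123/2 ∩ 2·signedArea(ACD) = 107/2]
2. A_y = 15/2  [AD · CB = -123/2 ∩ 2·signedArea(ACD) = 107/2]
   → A = (5, 15/2)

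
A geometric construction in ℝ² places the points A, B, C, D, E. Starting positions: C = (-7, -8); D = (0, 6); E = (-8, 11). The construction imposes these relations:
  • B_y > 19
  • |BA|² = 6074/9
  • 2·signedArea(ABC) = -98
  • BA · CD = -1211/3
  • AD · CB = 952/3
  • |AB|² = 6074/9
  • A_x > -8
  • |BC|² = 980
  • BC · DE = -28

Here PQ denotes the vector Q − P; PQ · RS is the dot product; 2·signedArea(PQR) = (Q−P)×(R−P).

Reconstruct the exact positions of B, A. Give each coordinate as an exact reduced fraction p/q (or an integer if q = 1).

A = (-22/3, -5/3)
B = (7, 20)

1. B_x = 7  [line 8·x + -5·y + 44 = 0 ∩ |BC|² = 980]
2. B_y = 20  [line 8·x + -5·y + 44 = 0 ∩ |BC|² = 980]
   → B = (7, 20)
3. A_x = -22/3  [BA · CD = -1211/3 ∩ 2·signedArea(ABC) = -98]
4. A_y = -5/3  [BA · CD = -1211/3 ∩ 2·signedArea(ABC) = -98]
   → A = (-22/3, -5/3)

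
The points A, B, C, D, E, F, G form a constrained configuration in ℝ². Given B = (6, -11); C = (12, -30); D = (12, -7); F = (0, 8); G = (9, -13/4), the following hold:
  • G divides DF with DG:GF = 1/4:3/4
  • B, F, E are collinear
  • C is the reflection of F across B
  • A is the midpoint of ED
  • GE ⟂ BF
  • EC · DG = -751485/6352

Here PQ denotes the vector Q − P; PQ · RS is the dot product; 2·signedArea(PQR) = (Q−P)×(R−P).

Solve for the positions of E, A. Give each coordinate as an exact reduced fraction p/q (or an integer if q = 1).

A = (12741/1588, -18761/3176)
E = (3213/794, -7645/1588)

1. E_x = 3213/794  [B, F, E are collinear ∩ GE ⟂ BF]
2. E_y = -7645/1588  [B, F, E are collinear ∩ GE ⟂ BF]
   → E = (3213/794, -7645/1588)
3. A_x = 12741/1588  [A is the midpoint of ED]
4. A_y = -18761/3176  [A is the midpoint of ED]
   → A = (12741/1588, -18761/3176)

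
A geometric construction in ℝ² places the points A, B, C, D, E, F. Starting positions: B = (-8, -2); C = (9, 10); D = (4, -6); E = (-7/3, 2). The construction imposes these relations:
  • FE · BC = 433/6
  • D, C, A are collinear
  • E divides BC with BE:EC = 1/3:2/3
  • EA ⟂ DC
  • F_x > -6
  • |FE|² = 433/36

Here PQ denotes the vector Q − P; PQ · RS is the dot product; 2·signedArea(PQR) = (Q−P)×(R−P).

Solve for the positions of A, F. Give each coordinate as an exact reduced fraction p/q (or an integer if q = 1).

1. A_x = 4817/843  [D, C, A are collinear ∩ EA ⟂ DC]
2. A_y = -434/843  [D, C, A are collinear ∩ EA ⟂ DC]
   → A = (4817/843, -434/843)
3. F_x = -31/6  [line -17·x + -12·y + -527/6 = 0 ∩ |FE|² = 433/36]
4. F_y = 0  [line -17·x + -12·y + -527/6 = 0 ∩ |FE|² = 433/36]
   → F = (-31/6, 0)

A = (4817/843, -434/843)
F = (-31/6, 0)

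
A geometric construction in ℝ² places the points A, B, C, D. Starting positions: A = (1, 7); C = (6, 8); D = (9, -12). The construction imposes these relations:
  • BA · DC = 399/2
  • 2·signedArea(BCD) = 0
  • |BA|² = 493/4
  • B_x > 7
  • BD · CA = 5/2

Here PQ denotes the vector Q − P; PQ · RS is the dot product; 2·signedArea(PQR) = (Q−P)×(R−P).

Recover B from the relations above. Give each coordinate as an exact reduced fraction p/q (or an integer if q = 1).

B = (15/2, -2)

1. B_x = 15/2  [2·signedArea(BCD) = 0 ∩ BA · DC = 399/2]
2. B_y = -2  [2·signedArea(BCD) = 0 ∩ BA · DC = 399/2]
   → B = (15/2, -2)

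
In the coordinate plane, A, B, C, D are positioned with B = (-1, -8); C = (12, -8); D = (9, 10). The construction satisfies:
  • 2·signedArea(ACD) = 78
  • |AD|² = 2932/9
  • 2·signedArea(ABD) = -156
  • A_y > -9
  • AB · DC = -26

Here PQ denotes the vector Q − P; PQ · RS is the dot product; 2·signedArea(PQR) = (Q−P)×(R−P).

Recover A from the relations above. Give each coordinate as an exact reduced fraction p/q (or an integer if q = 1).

1. A_x = 23/3  [2·signedArea(ABD) = -156 ∩ AB · DC = -26]
2. A_y = -8  [2·signedArea(ABD) = -156 ∩ AB · DC = -26]
   → A = (23/3, -8)

A = (23/3, -8)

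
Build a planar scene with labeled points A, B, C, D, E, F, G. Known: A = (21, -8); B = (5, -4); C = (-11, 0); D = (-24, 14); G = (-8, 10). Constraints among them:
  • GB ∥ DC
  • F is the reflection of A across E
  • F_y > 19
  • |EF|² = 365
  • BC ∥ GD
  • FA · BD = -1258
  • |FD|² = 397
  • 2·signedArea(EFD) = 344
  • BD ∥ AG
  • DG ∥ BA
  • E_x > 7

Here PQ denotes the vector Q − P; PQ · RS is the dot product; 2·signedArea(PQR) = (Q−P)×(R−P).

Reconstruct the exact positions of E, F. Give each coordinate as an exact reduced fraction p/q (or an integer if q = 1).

E = (8, 6)
F = (-5, 20)

1. F_x = -5  [line 29·x + -18·y + 505 = 0 ∩ |FD|² = 397]
2. F_y = 20  [line 29·x + -18·y + 505 = 0 ∩ |FD|² = 397]
   → F = (-5, 20)
3. E_x = 8  [2·signedArea(EFD) = 344 ∩ F is the reflection of A across E]
4. E_y = 6  [2·signedArea(EFD) = 344 ∩ F is the reflection of A across E]
   → E = (8, 6)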